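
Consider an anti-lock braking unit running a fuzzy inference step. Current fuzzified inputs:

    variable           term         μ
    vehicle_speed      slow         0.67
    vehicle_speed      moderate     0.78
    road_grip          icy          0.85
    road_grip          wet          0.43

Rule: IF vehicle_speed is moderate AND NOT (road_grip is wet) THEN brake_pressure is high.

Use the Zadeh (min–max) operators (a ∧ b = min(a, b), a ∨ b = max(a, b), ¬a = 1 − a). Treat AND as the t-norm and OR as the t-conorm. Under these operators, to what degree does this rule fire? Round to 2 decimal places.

0.57

firing strength: moderate=0.78, ¬wet=1−0.43=0.57; AND[min(a, b)] → w = 0.57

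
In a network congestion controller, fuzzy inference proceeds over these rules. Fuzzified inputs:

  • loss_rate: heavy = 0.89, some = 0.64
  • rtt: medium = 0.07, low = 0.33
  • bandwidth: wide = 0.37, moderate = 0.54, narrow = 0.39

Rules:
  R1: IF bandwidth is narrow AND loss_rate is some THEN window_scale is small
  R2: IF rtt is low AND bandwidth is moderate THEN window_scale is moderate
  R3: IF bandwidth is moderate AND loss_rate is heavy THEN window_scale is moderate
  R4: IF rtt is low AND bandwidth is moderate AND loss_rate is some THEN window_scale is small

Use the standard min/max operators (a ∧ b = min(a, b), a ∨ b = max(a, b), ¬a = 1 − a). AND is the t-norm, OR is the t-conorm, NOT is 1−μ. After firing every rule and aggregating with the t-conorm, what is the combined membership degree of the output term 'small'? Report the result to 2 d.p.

0.39

R1: narrow=0.39, some=0.64; AND[min(a, b)] → w = 0.39
R2: low=0.33, moderate=0.54; AND[min(a, b)] → w = 0.33
R3: moderate=0.54, heavy=0.89; AND[min(a, b)] → w = 0.54
R4: low=0.33, moderate=0.54, some=0.64; AND[min(a, b)] → w = 0.33
Rules with consequent 'small': {R1, R4} → strengths 0.39, 0.33
Aggregate via t-conorm [max(a, b)]: 0.39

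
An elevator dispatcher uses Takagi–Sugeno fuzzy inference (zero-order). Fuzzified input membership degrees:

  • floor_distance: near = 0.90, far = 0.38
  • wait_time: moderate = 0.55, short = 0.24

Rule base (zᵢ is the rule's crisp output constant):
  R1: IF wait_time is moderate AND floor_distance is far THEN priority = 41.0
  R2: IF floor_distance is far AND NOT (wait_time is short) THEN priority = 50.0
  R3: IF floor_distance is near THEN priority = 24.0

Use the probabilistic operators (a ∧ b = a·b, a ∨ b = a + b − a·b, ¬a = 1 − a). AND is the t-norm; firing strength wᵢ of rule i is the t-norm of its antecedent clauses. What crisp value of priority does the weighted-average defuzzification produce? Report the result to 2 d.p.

31.91

R1 (z=41.0): moderate=0.55, far=0.38; AND[a·b] → w = 0.2090
R2 (z=50.0): far=0.38, ¬short=1−0.24=0.76; AND[a·b] → w = 0.2888
R3 (z=24.0): near=0.90 → w = 0.9000
Weighted average = (0.2090·41.0 + 0.2888·50.0 + 0.9000·24.0) / (0.2090 + 0.2888 + 0.9000)
  = 44.6090 / 1.3978 = 31.91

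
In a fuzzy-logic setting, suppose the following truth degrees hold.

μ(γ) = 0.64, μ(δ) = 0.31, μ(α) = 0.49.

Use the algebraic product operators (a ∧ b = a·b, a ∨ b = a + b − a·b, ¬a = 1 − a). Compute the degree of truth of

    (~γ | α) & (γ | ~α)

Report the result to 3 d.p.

0.555

~γ = 1 − 0.6400 = 0.3600
~γ | α = a + b − a·b on (0.3600, 0.4900) = 0.6736
~α = 1 − 0.4900 = 0.5100
γ | ~α = a + b − a·b on (0.6400, 0.5100) = 0.8236
(~γ | α) & (γ | ~α) = a·b on (0.6736, 0.8236) = 0.5548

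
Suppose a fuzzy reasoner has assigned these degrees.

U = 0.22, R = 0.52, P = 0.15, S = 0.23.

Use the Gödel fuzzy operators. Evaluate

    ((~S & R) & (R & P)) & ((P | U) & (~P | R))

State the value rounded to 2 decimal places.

0.15

~S = 1 − 0.23 = 0.77
~S & R = min(a, b) on (0.77, 0.52) = 0.52
R & P = min(a, b) on (0.52, 0.15) = 0.15
(~S & R) & (R & P) = min(a, b) on (0.52, 0.15) = 0.15
P | U = max(a, b) on (0.15, 0.22) = 0.22
~P = 1 − 0.15 = 0.85
~P | R = max(a, b) on (0.85, 0.52) = 0.85
(P | U) & (~P | R) = min(a, b) on (0.22, 0.85) = 0.22
((~S & R) & (R & P)) & ((P | U) & (~P | R)) = min(a, b) on (0.15, 0.22) = 0.15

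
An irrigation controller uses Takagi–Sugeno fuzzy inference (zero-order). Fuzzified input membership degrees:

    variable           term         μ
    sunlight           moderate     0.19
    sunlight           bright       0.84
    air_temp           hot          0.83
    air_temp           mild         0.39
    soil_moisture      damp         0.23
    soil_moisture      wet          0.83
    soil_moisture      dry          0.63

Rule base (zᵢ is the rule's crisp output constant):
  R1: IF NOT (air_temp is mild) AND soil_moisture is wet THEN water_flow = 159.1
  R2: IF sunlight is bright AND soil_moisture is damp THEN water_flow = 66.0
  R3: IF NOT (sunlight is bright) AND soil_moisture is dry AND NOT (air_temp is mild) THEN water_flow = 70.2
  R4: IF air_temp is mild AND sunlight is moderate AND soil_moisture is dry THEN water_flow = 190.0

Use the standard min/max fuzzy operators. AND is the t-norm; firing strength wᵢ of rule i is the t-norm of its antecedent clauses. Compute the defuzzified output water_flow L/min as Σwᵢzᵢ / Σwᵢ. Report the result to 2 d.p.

134.09

R1 (z=159.1): ¬mild=1−0.39=0.61, wet=0.83; AND[min(a, b)] → w = 0.61
R2 (z=66.0): bright=0.84, damp=0.23; AND[min(a, b)] → w = 0.23
R3 (z=70.2): ¬bright=1−0.84=0.16, dry=0.63, ¬mild=1−0.39=0.61; AND[min(a, b)] → w = 0.16
R4 (z=190.0): mild=0.39, moderate=0.19, dry=0.63; AND[min(a, b)] → w = 0.19
Weighted average = (0.61·159.1 + 0.23·66.0 + 0.16·70.2 + 0.19·190.0) / (0.61 + 0.23 + 0.16 + 0.19)
  = 159.5630 / 1.1900 = 134.09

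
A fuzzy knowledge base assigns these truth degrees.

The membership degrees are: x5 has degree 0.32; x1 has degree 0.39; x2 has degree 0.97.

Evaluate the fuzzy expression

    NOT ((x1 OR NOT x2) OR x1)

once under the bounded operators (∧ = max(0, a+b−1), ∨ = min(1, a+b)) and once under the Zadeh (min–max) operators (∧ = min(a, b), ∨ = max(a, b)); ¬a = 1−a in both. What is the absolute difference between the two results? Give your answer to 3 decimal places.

0.420

Under bounded:
  NOT x2 = 1 − 0.97 = 0.03
  x1 OR NOT x2 = min(1, a+b) on (0.39, 0.03) = 0.42
  (x1 OR NOT x2) OR x1 = min(1, a+b) on (0.42, 0.39) = 0.81
  NOT ((x1 OR NOT x2) OR x1) = 1 − 0.81 = 0.19
  → value = 0.1900
Under Zadeh (min–max):
  NOT x2 = 1 − 0.97 = 0.03
  x1 OR NOT x2 = max(a, b) on (0.39, 0.03) = 0.39
  (x1 OR NOT x2) OR x1 = max(a, b) on (0.39, 0.39) = 0.39
  NOT ((x1 OR NOT x2) OR x1) = 1 − 0.39 = 0.61
  → value = 0.6100
|0.1900 − 0.6100| = 0.420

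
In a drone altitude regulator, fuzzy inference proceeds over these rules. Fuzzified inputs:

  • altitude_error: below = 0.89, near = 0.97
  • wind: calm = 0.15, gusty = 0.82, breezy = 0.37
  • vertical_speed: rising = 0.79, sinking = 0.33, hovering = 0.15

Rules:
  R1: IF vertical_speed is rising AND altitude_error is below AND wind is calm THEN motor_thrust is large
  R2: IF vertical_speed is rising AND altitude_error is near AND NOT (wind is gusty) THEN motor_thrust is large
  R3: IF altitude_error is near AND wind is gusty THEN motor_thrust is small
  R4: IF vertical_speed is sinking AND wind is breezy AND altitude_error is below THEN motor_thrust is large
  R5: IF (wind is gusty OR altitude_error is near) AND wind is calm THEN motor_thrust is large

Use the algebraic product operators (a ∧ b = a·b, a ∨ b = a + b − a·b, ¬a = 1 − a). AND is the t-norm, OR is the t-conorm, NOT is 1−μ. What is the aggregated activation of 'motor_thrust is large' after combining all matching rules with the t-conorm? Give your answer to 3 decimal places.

R1: rising=0.79, below=0.89, calm=0.15; AND[a·b] → w = 0.1055
R2: rising=0.79, near=0.97, ¬gusty=1−0.82=0.18; AND[a·b] → w = 0.1379
R3: near=0.97, gusty=0.82; AND[a·b] → w = 0.7954
R4: sinking=0.33, breezy=0.37, below=0.89; AND[a·b] → w = 0.1087
R5: (gusty=0.82 OR near=0.97) = 0.9946; AND[a·b] with calm=0.15 → w = 0.1492
Rules with consequent 'large': {R1, R2, R4, R5} → strengths 0.1055, 0.1379, 0.1087, 0.1492
Aggregate via t-conorm [a + b − a·b]: 0.4152

0.415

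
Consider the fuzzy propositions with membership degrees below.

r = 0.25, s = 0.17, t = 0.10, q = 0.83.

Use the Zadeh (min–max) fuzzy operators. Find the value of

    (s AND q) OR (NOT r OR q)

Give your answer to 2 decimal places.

s AND q = min(a, b) on (0.17, 0.83) = 0.17
NOT r = 1 − 0.25 = 0.75
NOT r OR q = max(a, b) on (0.75, 0.83) = 0.83
(s AND q) OR (NOT r OR q) = max(a, b) on (0.17, 0.83) = 0.83

0.83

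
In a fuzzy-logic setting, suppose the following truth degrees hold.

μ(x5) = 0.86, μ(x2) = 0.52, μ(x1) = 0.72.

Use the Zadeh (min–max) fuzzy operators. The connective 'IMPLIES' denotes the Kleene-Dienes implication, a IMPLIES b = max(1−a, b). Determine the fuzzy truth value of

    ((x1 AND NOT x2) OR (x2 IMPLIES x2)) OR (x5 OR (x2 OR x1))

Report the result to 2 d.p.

0.86

NOT x2 = 1 − 0.52 = 0.48
x1 AND NOT x2 = min(a, b) on (0.72, 0.48) = 0.48
x2 IMPLIES x2  [Kleene-Dienes: max(1−a, b)] with a=0.52, b=0.52 → 0.52
(x1 AND NOT x2) OR (x2 IMPLIES x2) = max(a, b) on (0.48, 0.52) = 0.52
x2 OR x1 = max(a, b) on (0.52, 0.72) = 0.72
x5 OR (x2 OR x1) = max(a, b) on (0.86, 0.72) = 0.86
((x1 AND NOT x2) OR (x2 IMPLIES x2)) OR (x5 OR (x2 OR x1)) = max(a, b) on (0.52, 0.86) = 0.86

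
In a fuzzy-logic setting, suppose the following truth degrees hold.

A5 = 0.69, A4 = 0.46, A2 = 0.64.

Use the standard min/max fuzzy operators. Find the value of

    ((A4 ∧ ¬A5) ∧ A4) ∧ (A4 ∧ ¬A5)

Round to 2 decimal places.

¬A5 = 1 − 0.69 = 0.31
A4 ∧ ¬A5 = min(a, b) on (0.46, 0.31) = 0.31
(A4 ∧ ¬A5) ∧ A4 = min(a, b) on (0.31, 0.46) = 0.31
¬A5 = 1 − 0.69 = 0.31
A4 ∧ ¬A5 = min(a, b) on (0.46, 0.31) = 0.31
((A4 ∧ ¬A5) ∧ A4) ∧ (A4 ∧ ¬A5) = min(a, b) on (0.31, 0.31) = 0.31

0.31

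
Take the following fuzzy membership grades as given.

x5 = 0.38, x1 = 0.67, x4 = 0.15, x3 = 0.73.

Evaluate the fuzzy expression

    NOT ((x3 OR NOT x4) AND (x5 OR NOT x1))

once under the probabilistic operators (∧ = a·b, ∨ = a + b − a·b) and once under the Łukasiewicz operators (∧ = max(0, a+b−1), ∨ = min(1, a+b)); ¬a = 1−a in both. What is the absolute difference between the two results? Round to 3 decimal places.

Under probabilistic:
  NOT x4 = 1 − 0.1500 = 0.8500
  x3 OR NOT x4 = a + b − a·b on (0.7300, 0.8500) = 0.9595
  NOT x1 = 1 − 0.6700 = 0.3300
  x5 OR NOT x1 = a + b − a·b on (0.3800, 0.3300) = 0.5846
  (x3 OR NOT x4) AND (x5 OR NOT x1) = a·b on (0.9595, 0.5846) = 0.5609
  NOT ((x3 OR NOT x4) AND (x5 OR NOT x1)) = 1 − 0.5609 = 0.4391
  → value = 0.4391
Under Łukasiewicz:
  NOT x4 = 1 − 0.15 = 0.85
  x3 OR NOT x4 = min(1, a+b) on (0.73, 0.85) = 1.00
  NOT x1 = 1 − 0.67 = 0.33
  x5 OR NOT x1 = min(1, a+b) on (0.38, 0.33) = 0.71
  (x3 OR NOT x4) AND (x5 OR NOT x1) = max(0, a+b−1) on (1.00, 0.71) = 0.71
  NOT ((x3 OR NOT x4) AND (x5 OR NOT x1)) = 1 − 0.71 = 0.29
  → value = 0.2900
|0.4391 − 0.2900| = 0.149

0.149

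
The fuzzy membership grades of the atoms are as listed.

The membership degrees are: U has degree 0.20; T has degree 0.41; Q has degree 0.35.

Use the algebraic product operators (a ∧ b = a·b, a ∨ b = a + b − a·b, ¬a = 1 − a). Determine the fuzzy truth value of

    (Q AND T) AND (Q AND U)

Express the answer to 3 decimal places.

Q AND T = a·b on (0.3500, 0.4100) = 0.1435
Q AND U = a·b on (0.3500, 0.2000) = 0.0700
(Q AND T) AND (Q AND U) = a·b on (0.1435, 0.0700) = 0.0100

0.010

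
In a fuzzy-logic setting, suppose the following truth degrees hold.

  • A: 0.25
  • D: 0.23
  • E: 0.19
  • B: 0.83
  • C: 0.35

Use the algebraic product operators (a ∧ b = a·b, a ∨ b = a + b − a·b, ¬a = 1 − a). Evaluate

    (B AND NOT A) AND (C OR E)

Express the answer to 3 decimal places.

NOT A = 1 − 0.2500 = 0.7500
B AND NOT A = a·b on (0.8300, 0.7500) = 0.6225
C OR E = a + b − a·b on (0.3500, 0.1900) = 0.4735
(B AND NOT A) AND (C OR E) = a·b on (0.6225, 0.4735) = 0.2948

0.295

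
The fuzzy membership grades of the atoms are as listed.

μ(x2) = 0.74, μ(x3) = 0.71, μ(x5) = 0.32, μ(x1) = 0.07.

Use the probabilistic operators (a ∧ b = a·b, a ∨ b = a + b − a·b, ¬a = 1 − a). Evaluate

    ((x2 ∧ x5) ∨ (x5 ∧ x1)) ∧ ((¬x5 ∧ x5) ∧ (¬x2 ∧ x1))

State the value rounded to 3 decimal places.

x2 ∧ x5 = a·b on (0.7400, 0.3200) = 0.2368
x5 ∧ x1 = a·b on (0.3200, 0.0700) = 0.0224
(x2 ∧ x5) ∨ (x5 ∧ x1) = a + b − a·b on (0.2368, 0.0224) = 0.2539
¬x5 = 1 − 0.3200 = 0.6800
¬x5 ∧ x5 = a·b on (0.6800, 0.3200) = 0.2176
¬x2 = 1 − 0.7400 = 0.2600
¬x2 ∧ x1 = a·b on (0.2600, 0.0700) = 0.0182
(¬x5 ∧ x5) ∧ (¬x2 ∧ x1) = a·b on (0.2176, 0.0182) = 0.0040
((x2 ∧ x5) ∨ (x5 ∧ x1)) ∧ ((¬x5 ∧ x5) ∧ (¬x2 ∧ x1)) = a·b on (0.2539, 0.0040) = 0.0010

0.001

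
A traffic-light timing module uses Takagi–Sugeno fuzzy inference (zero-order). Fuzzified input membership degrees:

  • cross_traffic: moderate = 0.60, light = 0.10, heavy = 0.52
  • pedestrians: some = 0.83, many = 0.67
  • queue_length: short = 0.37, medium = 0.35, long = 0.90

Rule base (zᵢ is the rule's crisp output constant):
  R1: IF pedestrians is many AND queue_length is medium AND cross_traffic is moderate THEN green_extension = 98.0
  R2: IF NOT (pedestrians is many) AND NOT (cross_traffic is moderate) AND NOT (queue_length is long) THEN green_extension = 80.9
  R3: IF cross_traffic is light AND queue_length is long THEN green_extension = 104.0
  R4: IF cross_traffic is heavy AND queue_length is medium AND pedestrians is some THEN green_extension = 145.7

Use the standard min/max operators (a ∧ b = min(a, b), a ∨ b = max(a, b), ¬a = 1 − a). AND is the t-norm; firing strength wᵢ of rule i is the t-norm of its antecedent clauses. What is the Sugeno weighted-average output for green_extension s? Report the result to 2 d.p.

115.32

R1 (z=98.0): many=0.67, medium=0.35, moderate=0.60; AND[min(a, b)] → w = 0.35
R2 (z=80.9): ¬many=1−0.67=0.33, ¬moderate=1−0.60=0.40, ¬long=1−0.90=0.10; AND[min(a, b)] → w = 0.10
R3 (z=104.0): light=0.10, long=0.90; AND[min(a, b)] → w = 0.10
R4 (z=145.7): heavy=0.52, medium=0.35, some=0.83; AND[min(a, b)] → w = 0.35
Weighted average = (0.35·98.0 + 0.10·80.9 + 0.10·104.0 + 0.35·145.7) / (0.35 + 0.10 + 0.10 + 0.35)
  = 103.7850 / 0.9000 = 115.32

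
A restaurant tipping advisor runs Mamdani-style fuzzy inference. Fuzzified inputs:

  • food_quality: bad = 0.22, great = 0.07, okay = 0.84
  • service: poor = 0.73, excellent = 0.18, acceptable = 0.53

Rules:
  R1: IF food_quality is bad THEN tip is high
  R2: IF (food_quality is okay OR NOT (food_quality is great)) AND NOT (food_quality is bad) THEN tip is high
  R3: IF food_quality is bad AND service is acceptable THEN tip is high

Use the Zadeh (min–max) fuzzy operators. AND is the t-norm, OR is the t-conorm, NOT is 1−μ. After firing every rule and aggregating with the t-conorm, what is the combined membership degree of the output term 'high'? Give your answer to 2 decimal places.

0.78

R1: bad=0.22 → w = 0.22
R2: (okay=0.84 OR ¬great=1−0.07=0.93) = 0.93; AND[min(a, b)] with ¬bad=1−0.22=0.78 → w = 0.78
R3: bad=0.22, acceptable=0.53; AND[min(a, b)] → w = 0.22
Rules with consequent 'high': {R1, R2, R3} → strengths 0.22, 0.78, 0.22
Aggregate via t-conorm [max(a, b)]: 0.78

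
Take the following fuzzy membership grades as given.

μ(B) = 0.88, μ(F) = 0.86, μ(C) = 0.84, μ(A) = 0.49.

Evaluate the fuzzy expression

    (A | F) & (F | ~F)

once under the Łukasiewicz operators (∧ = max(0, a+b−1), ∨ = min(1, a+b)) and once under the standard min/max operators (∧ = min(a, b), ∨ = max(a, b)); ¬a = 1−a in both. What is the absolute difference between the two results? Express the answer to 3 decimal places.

Under Łukasiewicz:
  A | F = min(1, a+b) on (0.49, 0.86) = 1.00
  ~F = 1 − 0.86 = 0.14
  F | ~F = min(1, a+b) on (0.86, 0.14) = 1.00
  (A | F) & (F | ~F) = max(0, a+b−1) on (1.00, 1.00) = 1.00
  → value = 1.0000
Under standard min/max:
  A | F = max(a, b) on (0.49, 0.86) = 0.86
  ~F = 1 − 0.86 = 0.14
  F | ~F = max(a, b) on (0.86, 0.14) = 0.86
  (A | F) & (F | ~F) = min(a, b) on (0.86, 0.86) = 0.86
  → value = 0.8600
|1.0000 − 0.8600| = 0.140

0.140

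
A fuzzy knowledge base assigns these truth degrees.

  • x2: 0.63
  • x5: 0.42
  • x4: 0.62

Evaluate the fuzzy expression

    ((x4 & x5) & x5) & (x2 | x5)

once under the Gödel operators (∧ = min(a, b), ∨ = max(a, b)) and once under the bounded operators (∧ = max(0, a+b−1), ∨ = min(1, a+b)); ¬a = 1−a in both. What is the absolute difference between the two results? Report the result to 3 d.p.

0.420

Under Gödel:
  x4 & x5 = min(a, b) on (0.62, 0.42) = 0.42
  (x4 & x5) & x5 = min(a, b) on (0.42, 0.42) = 0.42
  x2 | x5 = max(a, b) on (0.63, 0.42) = 0.63
  ((x4 & x5) & x5) & (x2 | x5) = min(a, b) on (0.42, 0.63) = 0.42
  → value = 0.4200
Under bounded:
  x4 & x5 = max(0, a+b−1) on (0.62, 0.42) = 0.04
  (x4 & x5) & x5 = max(0, a+b−1) on (0.04, 0.42) = 0.00
  x2 | x5 = min(1, a+b) on (0.63, 0.42) = 1.00
  ((x4 & x5) & x5) & (x2 | x5) = max(0, a+b−1) on (0.00, 1.00) = 0.00
  → value = 0.0000
|0.4200 − 0.0000| = 0.420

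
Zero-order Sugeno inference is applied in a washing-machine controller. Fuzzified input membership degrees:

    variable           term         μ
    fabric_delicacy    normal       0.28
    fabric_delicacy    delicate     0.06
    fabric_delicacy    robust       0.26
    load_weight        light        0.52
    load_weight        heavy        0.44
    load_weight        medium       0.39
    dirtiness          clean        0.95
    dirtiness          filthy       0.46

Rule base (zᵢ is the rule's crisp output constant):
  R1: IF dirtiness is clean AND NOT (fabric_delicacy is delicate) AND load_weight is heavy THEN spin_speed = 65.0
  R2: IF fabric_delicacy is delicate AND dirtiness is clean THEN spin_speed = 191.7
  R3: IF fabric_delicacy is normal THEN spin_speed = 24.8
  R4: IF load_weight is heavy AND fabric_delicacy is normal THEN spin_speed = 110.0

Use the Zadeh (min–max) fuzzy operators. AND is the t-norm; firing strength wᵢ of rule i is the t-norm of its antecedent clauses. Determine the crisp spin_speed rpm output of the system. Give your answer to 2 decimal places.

73.44

R1 (z=65.0): clean=0.95, ¬delicate=1−0.06=0.94, heavy=0.44; AND[min(a, b)] → w = 0.44
R2 (z=191.7): delicate=0.06, clean=0.95; AND[min(a, b)] → w = 0.06
R3 (z=24.8): normal=0.28 → w = 0.28
R4 (z=110.0): heavy=0.44, normal=0.28; AND[min(a, b)] → w = 0.28
Weighted average = (0.44·65.0 + 0.06·191.7 + 0.28·24.8 + 0.28·110.0) / (0.44 + 0.06 + 0.28 + 0.28)
  = 77.8460 / 1.0600 = 73.44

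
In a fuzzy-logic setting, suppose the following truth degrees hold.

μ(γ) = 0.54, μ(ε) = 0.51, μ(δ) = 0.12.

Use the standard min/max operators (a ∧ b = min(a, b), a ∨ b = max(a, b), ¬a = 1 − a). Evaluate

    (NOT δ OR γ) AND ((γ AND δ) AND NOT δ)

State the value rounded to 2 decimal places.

0.12

NOT δ = 1 − 0.12 = 0.88
NOT δ OR γ = max(a, b) on (0.88, 0.54) = 0.88
γ AND δ = min(a, b) on (0.54, 0.12) = 0.12
NOT δ = 1 − 0.12 = 0.88
(γ AND δ) AND NOT δ = min(a, b) on (0.12, 0.88) = 0.12
(NOT δ OR γ) AND ((γ AND δ) AND NOT δ) = min(a, b) on (0.88, 0.12) = 0.12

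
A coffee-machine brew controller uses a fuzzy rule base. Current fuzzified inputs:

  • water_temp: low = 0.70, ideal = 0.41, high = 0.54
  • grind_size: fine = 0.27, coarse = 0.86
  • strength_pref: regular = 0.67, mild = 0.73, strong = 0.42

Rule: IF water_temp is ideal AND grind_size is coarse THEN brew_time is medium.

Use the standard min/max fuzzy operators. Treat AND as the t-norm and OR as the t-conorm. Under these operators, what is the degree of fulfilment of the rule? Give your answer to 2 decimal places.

firing strength: ideal=0.41, coarse=0.86; AND[min(a, b)] → w = 0.41

0.41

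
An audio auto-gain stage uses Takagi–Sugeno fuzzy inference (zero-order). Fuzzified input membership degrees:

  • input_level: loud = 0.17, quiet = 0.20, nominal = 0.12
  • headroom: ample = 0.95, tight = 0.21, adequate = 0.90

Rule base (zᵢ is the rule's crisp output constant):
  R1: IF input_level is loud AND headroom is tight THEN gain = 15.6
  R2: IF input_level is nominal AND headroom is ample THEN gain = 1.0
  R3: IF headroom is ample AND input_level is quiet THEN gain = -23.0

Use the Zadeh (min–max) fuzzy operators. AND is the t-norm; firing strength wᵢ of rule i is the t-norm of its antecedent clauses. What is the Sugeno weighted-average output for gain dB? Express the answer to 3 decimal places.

R1 (z=15.6): loud=0.17, tight=0.21; AND[min(a, b)] → w = 0.17
R2 (z=1.0): nominal=0.12, ample=0.95; AND[min(a, b)] → w = 0.12
R3 (z=-23.0): ample=0.95, quiet=0.20; AND[min(a, b)] → w = 0.20
Weighted average = (0.17·15.6 + 0.12·1.0 + 0.20·-23.0) / (0.17 + 0.12 + 0.20)
  = -1.8280 / 0.4900 = -3.731

-3.731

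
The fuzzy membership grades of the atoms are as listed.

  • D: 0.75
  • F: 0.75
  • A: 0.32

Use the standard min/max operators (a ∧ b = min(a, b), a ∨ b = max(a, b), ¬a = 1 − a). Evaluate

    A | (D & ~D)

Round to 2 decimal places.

~D = 1 − 0.75 = 0.25
D & ~D = min(a, b) on (0.75, 0.25) = 0.25
A | (D & ~D) = max(a, b) on (0.32, 0.25) = 0.32

0.32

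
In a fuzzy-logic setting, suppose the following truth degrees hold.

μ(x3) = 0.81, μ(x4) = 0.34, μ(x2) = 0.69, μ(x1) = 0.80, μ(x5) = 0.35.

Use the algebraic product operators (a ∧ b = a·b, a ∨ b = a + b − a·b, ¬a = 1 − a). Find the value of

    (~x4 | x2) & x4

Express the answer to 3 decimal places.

0.304

~x4 = 1 − 0.3400 = 0.6600
~x4 | x2 = a + b − a·b on (0.6600, 0.6900) = 0.8946
(~x4 | x2) & x4 = a·b on (0.8946, 0.3400) = 0.3042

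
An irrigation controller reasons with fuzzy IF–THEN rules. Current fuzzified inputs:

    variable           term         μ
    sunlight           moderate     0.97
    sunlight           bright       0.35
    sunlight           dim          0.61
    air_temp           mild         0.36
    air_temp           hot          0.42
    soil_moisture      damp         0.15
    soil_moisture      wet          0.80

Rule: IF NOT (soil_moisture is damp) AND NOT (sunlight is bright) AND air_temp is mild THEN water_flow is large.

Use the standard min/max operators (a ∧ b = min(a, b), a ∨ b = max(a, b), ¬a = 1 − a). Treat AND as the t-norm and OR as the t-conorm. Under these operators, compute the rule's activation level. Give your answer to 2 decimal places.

0.36

firing strength: ¬damp=1−0.15=0.85, ¬bright=1−0.35=0.65, mild=0.36; AND[min(a, b)] → w = 0.36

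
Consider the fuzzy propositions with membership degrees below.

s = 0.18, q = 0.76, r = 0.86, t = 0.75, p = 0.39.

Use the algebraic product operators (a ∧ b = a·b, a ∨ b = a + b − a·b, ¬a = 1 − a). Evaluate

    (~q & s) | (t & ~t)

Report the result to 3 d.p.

~q = 1 − 0.7600 = 0.2400
~q & s = a·b on (0.2400, 0.1800) = 0.0432
~t = 1 − 0.7500 = 0.2500
t & ~t = a·b on (0.7500, 0.2500) = 0.1875
(~q & s) | (t & ~t) = a + b − a·b on (0.0432, 0.1875) = 0.2226

0.223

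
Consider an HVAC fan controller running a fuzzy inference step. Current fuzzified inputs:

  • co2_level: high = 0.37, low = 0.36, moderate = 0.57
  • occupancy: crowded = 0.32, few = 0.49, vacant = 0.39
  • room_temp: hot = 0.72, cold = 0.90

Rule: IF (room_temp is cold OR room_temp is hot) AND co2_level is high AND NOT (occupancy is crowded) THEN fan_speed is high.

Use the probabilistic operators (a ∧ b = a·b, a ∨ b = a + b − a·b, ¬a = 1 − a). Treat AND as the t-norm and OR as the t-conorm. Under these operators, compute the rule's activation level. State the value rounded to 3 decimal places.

firing strength: (cold=0.90 OR hot=0.72) = 0.9720; AND[a·b] with high=0.37, ¬crowded=1−0.32=0.68 → w = 0.2446

0.245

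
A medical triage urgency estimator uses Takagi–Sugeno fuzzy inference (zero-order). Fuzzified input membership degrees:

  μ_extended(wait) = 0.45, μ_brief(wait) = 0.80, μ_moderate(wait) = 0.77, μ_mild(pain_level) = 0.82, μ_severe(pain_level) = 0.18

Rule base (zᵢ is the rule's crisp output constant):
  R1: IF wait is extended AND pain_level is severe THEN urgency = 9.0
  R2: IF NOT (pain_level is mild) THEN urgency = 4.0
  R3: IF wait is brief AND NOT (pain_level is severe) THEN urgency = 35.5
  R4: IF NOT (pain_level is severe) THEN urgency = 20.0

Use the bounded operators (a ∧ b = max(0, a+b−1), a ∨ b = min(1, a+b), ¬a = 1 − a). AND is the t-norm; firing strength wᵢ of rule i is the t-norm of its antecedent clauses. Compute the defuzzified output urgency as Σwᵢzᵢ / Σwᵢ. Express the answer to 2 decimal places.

R1 (z=9.0): extended=0.45, severe=0.18; AND[max(0, a+b−1)] → w = 0.00
R2 (z=4.0): ¬mild=1−0.82=0.18 → w = 0.18
R3 (z=35.5): brief=0.80, ¬severe=1−0.18=0.82; AND[max(0, a+b−1)] → w = 0.62
R4 (z=20.0): ¬severe=1−0.18=0.82 → w = 0.82
Weighted average = (0.00·9.0 + 0.18·4.0 + 0.62·35.5 + 0.82·20.0) / (0.00 + 0.18 + 0.62 + 0.82)
  = 39.1300 / 1.6200 = 24.15

24.15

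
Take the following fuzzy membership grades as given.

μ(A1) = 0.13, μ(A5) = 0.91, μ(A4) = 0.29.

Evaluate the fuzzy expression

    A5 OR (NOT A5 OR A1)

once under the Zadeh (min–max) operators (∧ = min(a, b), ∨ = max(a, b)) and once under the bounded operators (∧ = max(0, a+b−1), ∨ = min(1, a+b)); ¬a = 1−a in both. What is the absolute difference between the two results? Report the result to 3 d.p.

Under Zadeh (min–max):
  NOT A5 = 1 − 0.91 = 0.09
  NOT A5 OR A1 = max(a, b) on (0.09, 0.13) = 0.13
  A5 OR (NOT A5 OR A1) = max(a, b) on (0.91, 0.13) = 0.91
  → value = 0.9100
Under bounded:
  NOT A5 = 1 − 0.91 = 0.09
  NOT A5 OR A1 = min(1, a+b) on (0.09, 0.13) = 0.22
  A5 OR (NOT A5 OR A1) = min(1, a+b) on (0.91, 0.22) = 1.00
  → value = 1.0000
|0.9100 − 1.0000| = 0.090

0.090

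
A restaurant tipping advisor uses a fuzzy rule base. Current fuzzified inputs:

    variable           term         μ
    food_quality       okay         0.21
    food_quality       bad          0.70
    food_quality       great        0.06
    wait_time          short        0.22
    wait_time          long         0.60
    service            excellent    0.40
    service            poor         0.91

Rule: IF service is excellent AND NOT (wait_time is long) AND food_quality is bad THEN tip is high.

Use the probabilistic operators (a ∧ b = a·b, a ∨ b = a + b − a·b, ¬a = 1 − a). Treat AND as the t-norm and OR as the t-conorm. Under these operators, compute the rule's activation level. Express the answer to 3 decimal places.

firing strength: excellent=0.40, ¬long=1−0.60=0.40, bad=0.70; AND[a·b] → w = 0.1120

0.112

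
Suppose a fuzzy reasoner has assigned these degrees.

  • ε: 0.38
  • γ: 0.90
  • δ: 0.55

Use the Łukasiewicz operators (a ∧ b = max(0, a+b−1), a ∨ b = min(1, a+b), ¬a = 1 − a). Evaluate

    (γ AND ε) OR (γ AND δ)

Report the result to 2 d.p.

0.73

γ AND ε = max(0, a+b−1) on (0.90, 0.38) = 0.28
γ AND δ = max(0, a+b−1) on (0.90, 0.55) = 0.45
(γ AND ε) OR (γ AND δ) = min(1, a+b) on (0.28, 0.45) = 0.73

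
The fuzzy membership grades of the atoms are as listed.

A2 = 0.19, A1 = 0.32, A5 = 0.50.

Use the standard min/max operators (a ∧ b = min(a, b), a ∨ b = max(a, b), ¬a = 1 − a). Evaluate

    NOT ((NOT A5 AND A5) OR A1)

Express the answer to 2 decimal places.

0.50

NOT A5 = 1 − 0.50 = 0.50
NOT A5 AND A5 = min(a, b) on (0.50, 0.50) = 0.50
(NOT A5 AND A5) OR A1 = max(a, b) on (0.50, 0.32) = 0.50
NOT ((NOT A5 AND A5) OR A1) = 1 − 0.50 = 0.50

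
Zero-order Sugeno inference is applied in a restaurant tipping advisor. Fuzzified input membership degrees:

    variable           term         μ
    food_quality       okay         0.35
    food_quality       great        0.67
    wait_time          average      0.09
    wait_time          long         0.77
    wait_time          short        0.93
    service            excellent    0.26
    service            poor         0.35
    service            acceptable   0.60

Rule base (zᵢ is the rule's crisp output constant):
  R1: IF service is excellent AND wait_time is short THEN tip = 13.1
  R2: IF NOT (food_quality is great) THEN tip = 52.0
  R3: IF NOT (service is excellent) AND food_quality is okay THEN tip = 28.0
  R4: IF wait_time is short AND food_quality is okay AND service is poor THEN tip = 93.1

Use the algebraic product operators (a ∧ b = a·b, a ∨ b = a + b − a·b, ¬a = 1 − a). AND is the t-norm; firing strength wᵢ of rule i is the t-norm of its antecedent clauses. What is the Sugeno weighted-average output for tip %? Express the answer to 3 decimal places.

R1 (z=13.1): excellent=0.26, short=0.93; AND[a·b] → w = 0.2418
R2 (z=52.0): ¬great=1−0.67=0.33 → w = 0.3300
R3 (z=28.0): ¬excellent=1−0.26=0.74, okay=0.35; AND[a·b] → w = 0.2590
R4 (z=93.1): short=0.93, okay=0.35, poor=0.35; AND[a·b] → w = 0.1139
Weighted average = (0.2418·13.1 + 0.3300·52.0 + 0.2590·28.0 + 0.1139·93.1) / (0.2418 + 0.3300 + 0.2590 + 0.1139)
  = 38.1860 / 0.9447 = 40.420

40.420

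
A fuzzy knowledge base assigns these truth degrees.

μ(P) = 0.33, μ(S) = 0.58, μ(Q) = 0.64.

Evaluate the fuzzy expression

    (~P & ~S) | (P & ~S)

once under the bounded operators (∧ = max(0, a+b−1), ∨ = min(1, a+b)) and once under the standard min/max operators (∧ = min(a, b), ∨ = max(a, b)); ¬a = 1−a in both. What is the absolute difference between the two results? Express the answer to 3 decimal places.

Under bounded:
  ~P = 1 − 0.33 = 0.67
  ~S = 1 − 0.58 = 0.42
  ~P & ~S = max(0, a+b−1) on (0.67, 0.42) = 0.09
  ~S = 1 − 0.58 = 0.42
  P & ~S = max(0, a+b−1) on (0.33, 0.42) = 0.00
  (~P & ~S) | (P & ~S) = min(1, a+b) on (0.09, 0.00) = 0.09
  → value = 0.0900
Under standard min/max:
  ~P = 1 − 0.33 = 0.67
  ~S = 1 − 0.58 = 0.42
  ~P & ~S = min(a, b) on (0.67, 0.42) = 0.42
  ~S = 1 − 0.58 = 0.42
  P & ~S = min(a, b) on (0.33, 0.42) = 0.33
  (~P & ~S) | (P & ~S) = max(a, b) on (0.42, 0.33) = 0.42
  → value = 0.4200
|0.0900 − 0.4200| = 0.330

0.330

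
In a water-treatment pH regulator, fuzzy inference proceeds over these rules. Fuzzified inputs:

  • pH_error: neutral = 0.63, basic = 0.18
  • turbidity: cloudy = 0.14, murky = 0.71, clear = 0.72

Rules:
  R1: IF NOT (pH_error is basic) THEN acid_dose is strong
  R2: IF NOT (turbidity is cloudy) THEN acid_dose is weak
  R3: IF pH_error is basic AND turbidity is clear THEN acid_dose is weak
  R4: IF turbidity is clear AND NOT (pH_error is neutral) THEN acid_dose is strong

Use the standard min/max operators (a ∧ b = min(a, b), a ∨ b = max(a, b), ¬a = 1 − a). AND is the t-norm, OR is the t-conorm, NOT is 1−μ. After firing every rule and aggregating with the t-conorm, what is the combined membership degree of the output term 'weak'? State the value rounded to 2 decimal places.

0.86

R1: ¬basic=1−0.18=0.82 → w = 0.82
R2: ¬cloudy=1−0.14=0.86 → w = 0.86
R3: basic=0.18, clear=0.72; AND[min(a, b)] → w = 0.18
R4: clear=0.72, ¬neutral=1−0.63=0.37; AND[min(a, b)] → w = 0.37
Rules with consequent 'weak': {R2, R3} → strengths 0.86, 0.18
Aggregate via t-conorm [max(a, b)]: 0.86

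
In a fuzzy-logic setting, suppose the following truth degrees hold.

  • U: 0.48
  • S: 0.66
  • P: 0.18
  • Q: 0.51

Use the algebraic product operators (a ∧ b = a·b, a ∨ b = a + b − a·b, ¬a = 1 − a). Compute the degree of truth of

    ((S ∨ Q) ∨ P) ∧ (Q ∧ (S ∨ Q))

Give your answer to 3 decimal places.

S ∨ Q = a + b − a·b on (0.6600, 0.5100) = 0.8334
(S ∨ Q) ∨ P = a + b − a·b on (0.8334, 0.1800) = 0.8634
S ∨ Q = a + b − a·b on (0.6600, 0.5100) = 0.8334
Q ∧ (S ∨ Q) = a·b on (0.5100, 0.8334) = 0.4250
((S ∨ Q) ∨ P) ∧ (Q ∧ (S ∨ Q)) = a·b on (0.8634, 0.4250) = 0.3670

0.367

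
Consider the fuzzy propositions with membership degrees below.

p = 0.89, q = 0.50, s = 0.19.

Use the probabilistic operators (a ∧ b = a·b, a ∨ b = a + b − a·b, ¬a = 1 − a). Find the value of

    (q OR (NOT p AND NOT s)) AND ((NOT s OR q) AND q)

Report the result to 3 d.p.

0.246

NOT p = 1 − 0.8900 = 0.1100
NOT s = 1 − 0.1900 = 0.8100
NOT p AND NOT s = a·b on (0.1100, 0.8100) = 0.0891
q OR (NOT p AND NOT s) = a + b − a·b on (0.5000, 0.0891) = 0.5445
NOT s = 1 − 0.1900 = 0.8100
NOT s OR q = a + b − a·b on (0.8100, 0.5000) = 0.9050
(NOT s OR q) AND q = a·b on (0.9050, 0.5000) = 0.4525
(q OR (NOT p AND NOT s)) AND ((NOT s OR q) AND q) = a·b on (0.5445, 0.4525) = 0.2464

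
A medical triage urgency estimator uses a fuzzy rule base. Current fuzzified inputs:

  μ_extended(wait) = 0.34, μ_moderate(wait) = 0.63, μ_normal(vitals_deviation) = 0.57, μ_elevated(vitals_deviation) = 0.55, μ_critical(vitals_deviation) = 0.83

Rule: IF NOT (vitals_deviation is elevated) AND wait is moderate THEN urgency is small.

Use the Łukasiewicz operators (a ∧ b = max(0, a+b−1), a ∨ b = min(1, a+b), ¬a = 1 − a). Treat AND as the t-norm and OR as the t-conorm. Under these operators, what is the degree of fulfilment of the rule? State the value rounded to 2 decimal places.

firing strength: ¬elevated=1−0.55=0.45, moderate=0.63; AND[max(0, a+b−1)] → w = 0.08

0.08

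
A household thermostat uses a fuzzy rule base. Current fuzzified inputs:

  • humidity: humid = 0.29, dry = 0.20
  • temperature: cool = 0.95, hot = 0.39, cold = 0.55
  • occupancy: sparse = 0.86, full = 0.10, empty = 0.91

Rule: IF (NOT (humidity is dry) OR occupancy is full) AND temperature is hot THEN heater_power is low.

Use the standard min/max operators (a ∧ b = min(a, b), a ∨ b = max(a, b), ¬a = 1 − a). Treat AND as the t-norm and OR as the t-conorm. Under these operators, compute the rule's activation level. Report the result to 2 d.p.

firing strength: (¬dry=1−0.20=0.80 OR full=0.10) = 0.80; AND[min(a, b)] with hot=0.39 → w = 0.39

0.39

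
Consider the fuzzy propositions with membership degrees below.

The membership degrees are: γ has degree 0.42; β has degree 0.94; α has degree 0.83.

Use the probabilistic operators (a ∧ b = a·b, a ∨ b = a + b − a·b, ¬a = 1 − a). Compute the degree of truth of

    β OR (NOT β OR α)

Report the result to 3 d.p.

NOT β = 1 − 0.9400 = 0.0600
NOT β OR α = a + b − a·b on (0.0600, 0.8300) = 0.8402
β OR (NOT β OR α) = a + b − a·b on (0.9400, 0.8402) = 0.9904

0.990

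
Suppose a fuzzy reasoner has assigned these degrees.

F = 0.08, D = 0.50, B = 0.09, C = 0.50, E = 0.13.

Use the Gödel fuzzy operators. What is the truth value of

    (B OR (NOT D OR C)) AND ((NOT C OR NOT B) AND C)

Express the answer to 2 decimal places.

0.50

NOT D = 1 − 0.50 = 0.50
NOT D OR C = max(a, b) on (0.50, 0.50) = 0.50
B OR (NOT D OR C) = max(a, b) on (0.09, 0.50) = 0.50
NOT C = 1 − 0.50 = 0.50
NOT B = 1 − 0.09 = 0.91
NOT C OR NOT B = max(a, b) on (0.50, 0.91) = 0.91
(NOT C OR NOT B) AND C = min(a, b) on (0.91, 0.50) = 0.50
(B OR (NOT D OR C)) AND ((NOT C OR NOT B) AND C) = min(a, b) on (0.50, 0.50) = 0.50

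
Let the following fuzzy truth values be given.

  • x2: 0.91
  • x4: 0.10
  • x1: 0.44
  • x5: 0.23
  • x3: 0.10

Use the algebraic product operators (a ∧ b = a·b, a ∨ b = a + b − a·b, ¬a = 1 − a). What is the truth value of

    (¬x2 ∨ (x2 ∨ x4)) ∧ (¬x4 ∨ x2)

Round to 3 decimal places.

¬x2 = 1 − 0.9100 = 0.0900
x2 ∨ x4 = a + b − a·b on (0.9100, 0.1000) = 0.9190
¬x2 ∨ (x2 ∨ x4) = a + b − a·b on (0.0900, 0.9190) = 0.9263
¬x4 = 1 − 0.1000 = 0.9000
¬x4 ∨ x2 = a + b − a·b on (0.9000, 0.9100) = 0.9910
(¬x2 ∨ (x2 ∨ x4)) ∧ (¬x4 ∨ x2) = a·b on (0.9263, 0.9910) = 0.9180

0.918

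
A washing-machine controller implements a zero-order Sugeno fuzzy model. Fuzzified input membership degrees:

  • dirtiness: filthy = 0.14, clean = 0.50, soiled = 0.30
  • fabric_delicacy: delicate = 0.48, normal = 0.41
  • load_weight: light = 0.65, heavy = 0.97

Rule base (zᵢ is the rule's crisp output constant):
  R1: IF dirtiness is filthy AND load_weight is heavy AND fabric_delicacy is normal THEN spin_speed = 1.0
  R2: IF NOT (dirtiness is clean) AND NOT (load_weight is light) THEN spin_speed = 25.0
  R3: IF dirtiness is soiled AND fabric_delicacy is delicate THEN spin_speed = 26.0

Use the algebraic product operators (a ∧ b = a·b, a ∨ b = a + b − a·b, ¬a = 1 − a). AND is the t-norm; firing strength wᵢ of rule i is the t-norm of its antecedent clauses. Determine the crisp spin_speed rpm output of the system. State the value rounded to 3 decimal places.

R1 (z=1.0): filthy=0.14, heavy=0.97, normal=0.41; AND[a·b] → w = 0.0557
R2 (z=25.0): ¬clean=1−0.50=0.50, ¬light=1−0.65=0.35; AND[a·b] → w = 0.1750
R3 (z=26.0): soiled=0.30, delicate=0.48; AND[a·b] → w = 0.1440
Weighted average = (0.0557·1.0 + 0.1750·25.0 + 0.1440·26.0) / (0.0557 + 0.1750 + 0.1440)
  = 8.1747 / 0.3747 = 21.818

21.818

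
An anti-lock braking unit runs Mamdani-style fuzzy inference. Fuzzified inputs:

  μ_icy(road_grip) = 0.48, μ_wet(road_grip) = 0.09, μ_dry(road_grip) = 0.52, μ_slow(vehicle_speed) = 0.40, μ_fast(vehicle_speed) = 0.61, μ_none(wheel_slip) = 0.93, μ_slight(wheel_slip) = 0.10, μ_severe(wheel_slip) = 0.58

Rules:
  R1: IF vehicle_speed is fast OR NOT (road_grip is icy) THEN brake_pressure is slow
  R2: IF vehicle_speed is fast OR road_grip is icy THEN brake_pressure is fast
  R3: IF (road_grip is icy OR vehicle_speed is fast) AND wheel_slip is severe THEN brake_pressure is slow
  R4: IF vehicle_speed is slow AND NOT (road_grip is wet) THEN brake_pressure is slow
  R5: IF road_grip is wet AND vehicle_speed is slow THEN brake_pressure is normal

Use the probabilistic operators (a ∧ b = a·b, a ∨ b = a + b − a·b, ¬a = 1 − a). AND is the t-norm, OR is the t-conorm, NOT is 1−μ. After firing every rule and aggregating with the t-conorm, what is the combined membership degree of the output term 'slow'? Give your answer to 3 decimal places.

0.936

R1: fast=0.61, ¬icy=1−0.48=0.52; OR[a + b − a·b] → w = 0.8128
R2: fast=0.61, icy=0.48; OR[a + b − a·b] → w = 0.7972
R3: (icy=0.48 OR fast=0.61) = 0.7972; AND[a·b] with severe=0.58 → w = 0.4624
R4: slow=0.40, ¬wet=1−0.09=0.91; AND[a·b] → w = 0.3640
R5: wet=0.09, slow=0.40; AND[a·b] → w = 0.0360
Rules with consequent 'slow': {R1, R3, R4} → strengths 0.8128, 0.4624, 0.3640
Aggregate via t-conorm [a + b − a·b]: 0.9360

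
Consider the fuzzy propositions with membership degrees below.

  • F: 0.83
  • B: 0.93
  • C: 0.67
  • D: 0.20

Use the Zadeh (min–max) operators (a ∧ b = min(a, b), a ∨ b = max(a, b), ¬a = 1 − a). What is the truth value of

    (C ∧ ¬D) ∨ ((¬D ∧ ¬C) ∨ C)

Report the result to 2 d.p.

0.67

¬D = 1 − 0.20 = 0.80
C ∧ ¬D = min(a, b) on (0.67, 0.80) = 0.67
¬D = 1 − 0.20 = 0.80
¬C = 1 − 0.67 = 0.33
¬D ∧ ¬C = min(a, b) on (0.80, 0.33) = 0.33
(¬D ∧ ¬C) ∨ C = max(a, b) on (0.33, 0.67) = 0.67
(C ∧ ¬D) ∨ ((¬D ∧ ¬C) ∨ C) = max(a, b) on (0.67, 0.67) = 0.67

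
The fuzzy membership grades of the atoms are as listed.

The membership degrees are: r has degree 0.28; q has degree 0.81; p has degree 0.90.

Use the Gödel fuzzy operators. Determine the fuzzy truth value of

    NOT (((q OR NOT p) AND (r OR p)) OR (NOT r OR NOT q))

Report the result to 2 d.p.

NOT p = 1 − 0.90 = 0.10
q OR NOT p = max(a, b) on (0.81, 0.10) = 0.81
r OR p = max(a, b) on (0.28, 0.90) = 0.90
(q OR NOT p) AND (r OR p) = min(a, b) on (0.81, 0.90) = 0.81
NOT r = 1 − 0.28 = 0.72
NOT q = 1 − 0.81 = 0.19
NOT r OR NOT q = max(a, b) on (0.72, 0.19) = 0.72
((q OR NOT p) AND (r OR p)) OR (NOT r OR NOT q) = max(a, b) on (0.81, 0.72) = 0.81
NOT (((q OR NOT p) AND (r OR p)) OR (NOT r OR NOT q)) = 1 − 0.81 = 0.19

0.19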